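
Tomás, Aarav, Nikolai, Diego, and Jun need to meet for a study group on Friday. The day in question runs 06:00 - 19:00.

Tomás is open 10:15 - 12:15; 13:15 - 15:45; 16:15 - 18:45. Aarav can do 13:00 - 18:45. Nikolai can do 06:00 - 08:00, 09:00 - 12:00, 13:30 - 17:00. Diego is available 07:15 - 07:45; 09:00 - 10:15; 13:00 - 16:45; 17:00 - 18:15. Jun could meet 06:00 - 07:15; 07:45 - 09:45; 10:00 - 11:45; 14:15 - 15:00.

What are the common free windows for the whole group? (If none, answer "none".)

Tomás ∩ Aarav: 13:15-15:45, 16:15-18:45.
Tomás ∩ Aarav ∩ Nikolai: 13:30-15:45, 16:15-17:00.
Tomás ∩ Aarav ∩ Nikolai ∩ Diego: 13:30-15:45, 16:15-16:45.
Tomás ∩ Aarav ∩ Nikolai ∩ Diego ∩ Jun: 14:15-15:00.

14:15-15:00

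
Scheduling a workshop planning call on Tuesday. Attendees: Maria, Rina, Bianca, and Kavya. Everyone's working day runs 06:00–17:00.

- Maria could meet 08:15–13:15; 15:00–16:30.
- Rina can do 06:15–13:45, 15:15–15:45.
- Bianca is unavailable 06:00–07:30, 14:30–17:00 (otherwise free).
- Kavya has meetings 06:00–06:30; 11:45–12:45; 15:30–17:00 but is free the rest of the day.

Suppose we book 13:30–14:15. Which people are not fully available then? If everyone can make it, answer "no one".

Maria, Rina

Maria free: 08:15-13:15, 15:00-16:30.
Rina free: 06:15-13:45, 15:15-15:45.
Bianca free: 07:30-14:30 (invert busy blocks within the working day).
Kavya free: 06:30-11:45, 12:45-15:30 (invert busy blocks within the working day).
Maria: not fully free for 13:30-14:15. Rina: not fully free for 13:30-14:15. Bianca: free for 13:30-14:15. Kavya: free for 13:30-14:15.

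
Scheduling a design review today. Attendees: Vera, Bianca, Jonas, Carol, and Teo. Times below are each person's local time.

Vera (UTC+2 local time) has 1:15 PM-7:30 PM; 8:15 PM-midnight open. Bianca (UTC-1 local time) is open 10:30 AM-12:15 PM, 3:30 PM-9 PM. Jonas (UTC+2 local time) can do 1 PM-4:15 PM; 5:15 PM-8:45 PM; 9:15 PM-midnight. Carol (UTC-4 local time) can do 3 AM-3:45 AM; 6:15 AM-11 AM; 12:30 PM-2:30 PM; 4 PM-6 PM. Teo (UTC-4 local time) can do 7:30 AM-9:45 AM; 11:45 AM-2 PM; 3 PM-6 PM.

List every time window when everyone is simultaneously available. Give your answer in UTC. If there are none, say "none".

Vera in UTC: 11:15-17:30, 18:15-22:00 (subtract 2h to convert from UTC+2).
Bianca in UTC: 11:30-13:15, 16:30-22:00 (add 1h to convert from UTC-1).
Jonas in UTC: 11:00-14:15, 15:15-18:45, 19:15-22:00 (subtract 2h to convert from UTC+2).
Carol in UTC: 07:00-07:45, 10:15-15:00, 16:30-18:30, 20:00-22:00 (add 4h to convert from UTC-4).
Teo in UTC: 11:30-13:45, 15:45-18:00, 19:00-22:00 (add 4h to convert from UTC-4).
Vera ∩ Bianca: 11:30-13:15, 16:30-17:30, 18:15-22:00.
Vera ∩ Bianca ∩ Jonas: 11:30-13:15, 16:30-17:30, 18:15-18:45, 19:15-22:00.
Vera ∩ Bianca ∩ Jonas ∩ Carol: 11:30-13:15, 16:30-17:30, 18:15-18:30, 20:00-22:00.
Vera ∩ Bianca ∩ Jonas ∩ Carol ∩ Teo: 11:30-13:15, 16:30-17:30, 20:00-22:00.

11:30-13:15, 16:30-17:30, 20:00-22:00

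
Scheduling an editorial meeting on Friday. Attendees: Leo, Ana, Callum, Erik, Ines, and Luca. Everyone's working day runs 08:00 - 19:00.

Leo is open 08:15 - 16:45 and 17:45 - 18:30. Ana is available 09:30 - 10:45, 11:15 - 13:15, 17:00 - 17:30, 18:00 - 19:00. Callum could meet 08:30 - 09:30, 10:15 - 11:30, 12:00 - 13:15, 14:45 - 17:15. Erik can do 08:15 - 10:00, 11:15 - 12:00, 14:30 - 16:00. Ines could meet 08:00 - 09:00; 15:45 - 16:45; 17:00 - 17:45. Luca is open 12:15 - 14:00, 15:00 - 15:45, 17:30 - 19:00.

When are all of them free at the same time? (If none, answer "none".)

none

Leo ∩ Ana: 09:30-10:45, 11:15-13:15, 18:00-18:30.
Leo ∩ Ana ∩ Callum: 10:15-10:45, 11:15-11:30, 12:00-13:15.
Leo ∩ Ana ∩ Callum ∩ Erik: 11:15-11:30.
Leo ∩ Ana ∩ Callum ∩ Erik ∩ Ines: ∅.
Leo ∩ Ana ∩ Callum ∩ Erik ∩ Ines ∩ Luca: ∅.
There is no time when everyone is free.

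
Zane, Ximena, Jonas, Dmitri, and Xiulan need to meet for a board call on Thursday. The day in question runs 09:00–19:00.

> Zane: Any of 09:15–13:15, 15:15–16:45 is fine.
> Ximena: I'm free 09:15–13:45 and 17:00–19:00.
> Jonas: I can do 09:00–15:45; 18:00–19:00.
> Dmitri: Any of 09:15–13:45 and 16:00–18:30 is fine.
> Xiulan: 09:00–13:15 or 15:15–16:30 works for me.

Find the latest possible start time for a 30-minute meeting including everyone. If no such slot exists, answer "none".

12:45

Zane ∩ Ximena: 09:15-13:15.
Zane ∩ Ximena ∩ Jonas: 09:15-13:15.
Zane ∩ Ximena ∩ Jonas ∩ Dmitri: 09:15-13:15.
Zane ∩ Ximena ∩ Jonas ∩ Dmitri ∩ Xiulan: 09:15-13:15.
Those are the intersection windows.
The last common window of at least 30 minutes is 09:15-13:15; a 30-minute meeting can start as late as 12:45 and still end by 13:15.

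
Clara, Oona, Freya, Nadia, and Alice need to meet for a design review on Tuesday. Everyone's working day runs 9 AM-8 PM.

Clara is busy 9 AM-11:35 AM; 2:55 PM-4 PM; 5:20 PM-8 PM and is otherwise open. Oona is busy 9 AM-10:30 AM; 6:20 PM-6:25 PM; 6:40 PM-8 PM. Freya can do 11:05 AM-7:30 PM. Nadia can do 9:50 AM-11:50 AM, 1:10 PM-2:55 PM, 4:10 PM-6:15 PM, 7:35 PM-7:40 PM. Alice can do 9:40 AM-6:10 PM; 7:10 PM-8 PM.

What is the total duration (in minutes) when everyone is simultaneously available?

Clara free: 11:35-14:55, 16:00-17:20 (invert busy blocks within the working day).
Oona free: 10:30-18:20, 18:25-18:40 (invert busy blocks within the working day).
Freya free: 11:05-19:30.
Nadia free: 09:50-11:50, 13:10-14:55, 16:10-18:15, 19:35-19:40.
Alice free: 09:40-18:10, 19:10-20:00.
Clara ∩ Oona: 11:35-14:55, 16:00-17:20.
Clara ∩ Oona ∩ Freya: 11:35-14:55, 16:00-17:20.
Clara ∩ Oona ∩ Freya ∩ Nadia: 11:35-11:50, 13:10-14:55, 16:10-17:20.
Clara ∩ Oona ∩ Freya ∩ Nadia ∩ Alice: 11:35-11:50, 13:10-14:55, 16:10-17:20.
Summing the common windows: 15 + 105 + 70 = 190 minutes.

190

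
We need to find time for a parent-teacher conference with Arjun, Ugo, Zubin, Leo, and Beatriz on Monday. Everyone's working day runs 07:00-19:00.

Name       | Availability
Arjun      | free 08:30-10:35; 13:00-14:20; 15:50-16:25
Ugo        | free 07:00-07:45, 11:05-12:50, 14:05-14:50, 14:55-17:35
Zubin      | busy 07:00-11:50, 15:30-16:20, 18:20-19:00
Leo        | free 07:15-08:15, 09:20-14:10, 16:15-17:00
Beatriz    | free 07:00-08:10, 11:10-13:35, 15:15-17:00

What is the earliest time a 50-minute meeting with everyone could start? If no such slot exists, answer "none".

none

Arjun free: 08:30-10:35, 13:00-14:20, 15:50-16:25.
Ugo free: 07:00-07:45, 11:05-12:50, 14:05-14:50, 14:55-17:35.
Zubin free: 11:50-15:30, 16:20-18:20 (invert busy blocks within the working day).
Leo free: 07:15-08:15, 09:20-14:10, 16:15-17:00.
Beatriz free: 07:00-08:10, 11:10-13:35, 15:15-17:00.
Arjun ∩ Ugo: 14:05-14:20, 15:50-16:25.
Arjun ∩ Ugo ∩ Zubin: 14:05-14:20, 16:20-16:25.
Arjun ∩ Ugo ∩ Zubin ∩ Leo: 14:05-14:10, 16:20-16:25.
Arjun ∩ Ugo ∩ Zubin ∩ Leo ∩ Beatriz: 16:20-16:25.
No common window is at least 50 minutes long.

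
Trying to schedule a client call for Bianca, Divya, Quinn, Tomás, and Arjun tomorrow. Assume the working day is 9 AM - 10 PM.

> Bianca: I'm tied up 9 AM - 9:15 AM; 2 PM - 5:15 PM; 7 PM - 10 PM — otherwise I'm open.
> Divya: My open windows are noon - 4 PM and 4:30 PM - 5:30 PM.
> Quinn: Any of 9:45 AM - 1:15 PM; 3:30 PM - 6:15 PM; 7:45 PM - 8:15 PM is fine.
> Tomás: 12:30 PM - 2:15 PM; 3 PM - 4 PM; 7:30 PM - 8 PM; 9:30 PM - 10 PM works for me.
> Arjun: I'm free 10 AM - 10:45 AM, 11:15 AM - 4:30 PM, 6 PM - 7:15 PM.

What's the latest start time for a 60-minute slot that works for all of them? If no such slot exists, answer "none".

Bianca free: 09:15-14:00, 17:15-19:00 (invert busy blocks within the working day).
Divya free: 12:00-16:00, 16:30-17:30.
Quinn free: 09:45-13:15, 15:30-18:15, 19:45-20:15.
Tomás free: 12:30-14:15, 15:00-16:00, 19:30-20:00, 21:30-22:00.
Arjun free: 10:00-10:45, 11:15-16:30, 18:00-19:15.
Bianca ∩ Divya: 12:00-14:00, 17:15-17:30.
Bianca ∩ Divya ∩ Quinn: 12:00-13:15, 17:15-17:30.
Bianca ∩ Divya ∩ Quinn ∩ Tomás: 12:30-13:15.
Bianca ∩ Divya ∩ Quinn ∩ Tomás ∩ Arjun: 12:30-13:15.
No common window is at least 60 minutes long.

none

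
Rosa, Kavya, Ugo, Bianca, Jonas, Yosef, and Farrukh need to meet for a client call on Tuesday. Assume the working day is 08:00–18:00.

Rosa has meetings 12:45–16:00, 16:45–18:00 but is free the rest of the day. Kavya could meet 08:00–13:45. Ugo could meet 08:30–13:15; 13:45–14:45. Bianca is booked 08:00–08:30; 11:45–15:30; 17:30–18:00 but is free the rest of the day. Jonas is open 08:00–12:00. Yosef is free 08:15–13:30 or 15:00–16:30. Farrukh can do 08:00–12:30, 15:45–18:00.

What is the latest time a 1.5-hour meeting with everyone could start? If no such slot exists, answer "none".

10:15

Rosa free: 08:00-12:45, 16:00-16:45 (invert busy blocks within the working day).
Kavya free: 08:00-13:45.
Ugo free: 08:30-13:15, 13:45-14:45.
Bianca free: 08:30-11:45, 15:30-17:30 (invert busy blocks within the working day).
Jonas free: 08:00-12:00.
Yosef free: 08:15-13:30, 15:00-16:30.
Farrukh free: 08:00-12:30, 15:45-18:00.
Rosa ∩ Kavya: 08:00-12:45.
Rosa ∩ Kavya ∩ Ugo: 08:30-12:45.
Rosa ∩ Kavya ∩ Ugo ∩ Bianca: 08:30-11:45.
Rosa ∩ Kavya ∩ Ugo ∩ Bianca ∩ Jonas: 08:30-11:45.
Rosa ∩ Kavya ∩ Ugo ∩ Bianca ∩ Jonas ∩ Yosef: 08:30-11:45.
Rosa ∩ Kavya ∩ Ugo ∩ Bianca ∩ Jonas ∩ Yosef ∩ Farrukh: 08:30-11:45.
So the common availability across everyone is 08:30-11:45.
The last common window of at least 90 minutes is 08:30-11:45; a 90-minute meeting can start as late as 10:15 and still end by 11:45.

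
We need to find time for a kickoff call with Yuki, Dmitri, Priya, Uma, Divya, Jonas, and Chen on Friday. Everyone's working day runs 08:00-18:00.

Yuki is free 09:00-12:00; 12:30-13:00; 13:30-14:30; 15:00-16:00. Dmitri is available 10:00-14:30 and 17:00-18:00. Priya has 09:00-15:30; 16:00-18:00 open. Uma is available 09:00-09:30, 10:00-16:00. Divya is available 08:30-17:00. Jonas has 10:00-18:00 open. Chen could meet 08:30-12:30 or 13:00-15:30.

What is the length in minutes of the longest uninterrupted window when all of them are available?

120

Yuki ∩ Dmitri: 10:00-12:00, 12:30-13:00, 13:30-14:30.
Yuki ∩ Dmitri ∩ Priya: 10:00-12:00, 12:30-13:00, 13:30-14:30.
Yuki ∩ Dmitri ∩ Priya ∩ Uma: 10:00-12:00, 12:30-13:00, 13:30-14:30.
Yuki ∩ Dmitri ∩ Priya ∩ Uma ∩ Divya: 10:00-12:00, 12:30-13:00, 13:30-14:30.
Yuki ∩ Dmitri ∩ Priya ∩ Uma ∩ Divya ∩ Jonas: 10:00-12:00, 12:30-13:00, 13:30-14:30.
Yuki ∩ Dmitri ∩ Priya ∩ Uma ∩ Divya ∩ Jonas ∩ Chen: 10:00-12:00, 13:30-14:30.
The longest is 10:00-12:00 at 120 minutes.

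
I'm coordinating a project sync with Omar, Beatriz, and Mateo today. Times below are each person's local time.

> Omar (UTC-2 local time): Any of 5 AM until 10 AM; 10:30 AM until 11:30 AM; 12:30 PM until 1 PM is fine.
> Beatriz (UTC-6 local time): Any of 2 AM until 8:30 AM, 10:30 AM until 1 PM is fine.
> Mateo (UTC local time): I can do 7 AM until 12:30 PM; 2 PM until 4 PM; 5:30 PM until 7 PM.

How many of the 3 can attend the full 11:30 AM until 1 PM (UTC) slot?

1

Omar in UTC: 07:00-12:00, 12:30-13:30, 14:30-15:00 (add 2h to convert from UTC-2).
Beatriz in UTC: 08:00-14:30, 16:30-19:00 (add 6h to convert from UTC-6).
Mateo in UTC: 07:00-12:30, 14:00-16:00, 17:30-19:00.
Beatriz can make the full 11:30-13:00 slot — that's 1.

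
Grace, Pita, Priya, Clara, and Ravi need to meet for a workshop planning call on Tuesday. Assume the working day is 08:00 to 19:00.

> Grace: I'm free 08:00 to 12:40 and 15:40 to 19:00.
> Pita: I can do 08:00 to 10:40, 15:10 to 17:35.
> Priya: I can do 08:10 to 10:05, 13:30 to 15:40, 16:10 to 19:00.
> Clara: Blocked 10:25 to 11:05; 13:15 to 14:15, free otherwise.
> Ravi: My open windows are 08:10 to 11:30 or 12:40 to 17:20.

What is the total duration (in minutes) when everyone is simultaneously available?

Grace free: 08:00-12:40, 15:40-19:00.
Pita free: 08:00-10:40, 15:10-17:35.
Priya free: 08:10-10:05, 13:30-15:40, 16:10-19:00.
Clara free: 08:00-10:25, 11:05-13:15, 14:15-19:00 (invert busy blocks within the working day).
Ravi free: 08:10-11:30, 12:40-17:20.
Grace ∩ Pita: 08:00-10:40, 15:40-17:35.
Grace ∩ Pita ∩ Priya: 08:10-10:05, 16:10-17:35.
Grace ∩ Pita ∩ Priya ∩ Clara: 08:10-10:05, 16:10-17:35.
Grace ∩ Pita ∩ Priya ∩ Clara ∩ Ravi: 08:10-10:05, 16:10-17:20.
Those are the intersection windows.
Summing the common windows: 115 + 70 = 185 minutes.

185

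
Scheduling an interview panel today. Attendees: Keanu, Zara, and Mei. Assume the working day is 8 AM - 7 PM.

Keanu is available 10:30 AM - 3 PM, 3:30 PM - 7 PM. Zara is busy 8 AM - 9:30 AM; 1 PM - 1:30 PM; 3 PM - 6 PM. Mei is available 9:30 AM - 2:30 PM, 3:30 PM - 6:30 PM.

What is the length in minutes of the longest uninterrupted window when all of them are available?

Keanu free: 10:30-15:00, 15:30-19:00.
Zara free: 09:30-13:00, 13:30-15:00, 18:00-19:00 (invert busy blocks within the working day).
Mei free: 09:30-14:30, 15:30-18:30.
Keanu ∩ Zara: 10:30-13:00, 13:30-15:00, 18:00-19:00.
Keanu ∩ Zara ∩ Mei: 10:30-13:00, 13:30-14:30, 18:00-18:30.
The longest is 10:30-13:00 at 150 minutes.

150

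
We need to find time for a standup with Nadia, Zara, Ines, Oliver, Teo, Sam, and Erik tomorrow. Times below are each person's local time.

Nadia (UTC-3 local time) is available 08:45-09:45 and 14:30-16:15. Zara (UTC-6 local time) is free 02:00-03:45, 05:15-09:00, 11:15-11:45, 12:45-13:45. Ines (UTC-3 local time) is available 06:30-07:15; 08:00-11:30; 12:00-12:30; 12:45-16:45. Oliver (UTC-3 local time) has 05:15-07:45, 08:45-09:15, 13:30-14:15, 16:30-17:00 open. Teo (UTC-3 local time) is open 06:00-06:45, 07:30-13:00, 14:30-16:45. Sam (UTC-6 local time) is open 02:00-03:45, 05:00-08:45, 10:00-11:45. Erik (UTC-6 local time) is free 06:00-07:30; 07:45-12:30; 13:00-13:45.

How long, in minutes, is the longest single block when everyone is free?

Nadia in UTC: 11:45-12:45, 17:30-19:15 (add 3h to convert from UTC-3).
Zara in UTC: 08:00-09:45, 11:15-15:00, 17:15-17:45, 18:45-19:45 (add 6h to convert from UTC-6).
Ines in UTC: 09:30-10:15, 11:00-14:30, 15:00-15:30, 15:45-19:45 (add 3h to convert from UTC-3).
Oliver in UTC: 08:15-10:45, 11:45-12:15, 16:30-17:15, 19:30-20:00 (add 3h to convert from UTC-3).
Teo in UTC: 09:00-09:45, 10:30-16:00, 17:30-19:45 (add 3h to convert from UTC-3).
Sam in UTC: 08:00-09:45, 11:00-14:45, 16:00-17:45 (add 6h to convert from UTC-6).
Erik in UTC: 12:00-13:30, 13:45-18:30, 19:00-19:45 (add 6h to convert from UTC-6).
Nadia ∩ Zara: 11:45-12:45, 17:30-17:45, 18:45-19:15.
Nadia ∩ Zara ∩ Ines: 11:45-12:45, 17:30-17:45, 18:45-19:15.
Nadia ∩ Zara ∩ Ines ∩ Oliver: 11:45-12:15.
Nadia ∩ Zara ∩ Ines ∩ Oliver ∩ Teo: 11:45-12:15.
Nadia ∩ Zara ∩ Ines ∩ Oliver ∩ Teo ∩ Sam: 11:45-12:15.
Nadia ∩ Zara ∩ Ines ∩ Oliver ∩ Teo ∩ Sam ∩ Erik: 12:00-12:15.
The longest is 12:00-12:15 at 15 minutes.

15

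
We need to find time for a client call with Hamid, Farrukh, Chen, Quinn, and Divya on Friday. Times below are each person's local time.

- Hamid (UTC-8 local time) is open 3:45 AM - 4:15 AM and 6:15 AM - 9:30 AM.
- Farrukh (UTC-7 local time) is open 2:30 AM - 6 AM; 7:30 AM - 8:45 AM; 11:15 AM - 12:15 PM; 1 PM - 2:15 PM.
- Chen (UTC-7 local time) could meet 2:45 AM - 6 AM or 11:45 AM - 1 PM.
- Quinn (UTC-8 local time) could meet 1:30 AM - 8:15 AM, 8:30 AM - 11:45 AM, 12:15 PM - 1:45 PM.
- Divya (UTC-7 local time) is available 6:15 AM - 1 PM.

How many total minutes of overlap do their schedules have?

Hamid in UTC: 11:45-12:15, 14:15-17:30 (add 8h to convert from UTC-8).
Farrukh in UTC: 09:30-13:00, 14:30-15:45, 18:15-19:15, 20:00-21:15 (add 7h to convert from UTC-7).
Chen in UTC: 09:45-13:00, 18:45-20:00 (add 7h to convert from UTC-7).
Quinn in UTC: 09:30-16:15, 16:30-19:45, 20:15-21:45 (add 8h to convert from UTC-8).
Divya in UTC: 13:15-20:00 (add 7h to convert from UTC-7).
Hamid ∩ Farrukh: 11:45-12:15, 14:30-15:45.
Hamid ∩ Farrukh ∩ Chen: 11:45-12:15.
Hamid ∩ Farrukh ∩ Chen ∩ Quinn: 11:45-12:15.
Hamid ∩ Farrukh ∩ Chen ∩ Quinn ∩ Divya: ∅.
There is no time when everyone is free.
There is no common window, so the total is 0 minutes.

0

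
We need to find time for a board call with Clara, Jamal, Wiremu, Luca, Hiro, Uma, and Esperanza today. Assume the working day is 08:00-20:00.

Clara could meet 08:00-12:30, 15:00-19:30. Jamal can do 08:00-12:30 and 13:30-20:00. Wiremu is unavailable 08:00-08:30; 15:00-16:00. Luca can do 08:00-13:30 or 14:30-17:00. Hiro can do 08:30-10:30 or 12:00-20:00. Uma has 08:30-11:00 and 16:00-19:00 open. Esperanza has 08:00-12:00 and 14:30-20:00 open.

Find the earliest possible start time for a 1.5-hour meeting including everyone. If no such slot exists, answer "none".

08:30

Clara free: 08:00-12:30, 15:00-19:30.
Jamal free: 08:00-12:30, 13:30-20:00.
Wiremu free: 08:30-15:00, 16:00-20:00 (invert busy blocks within the working day).
Luca free: 08:00-13:30, 14:30-17:00.
Hiro free: 08:30-10:30, 12:00-20:00.
Uma free: 08:30-11:00, 16:00-19:00.
Esperanza free: 08:00-12:00, 14:30-20:00.
Clara ∩ Jamal: 08:00-12:30, 15:00-19:30.
Clara ∩ Jamal ∩ Wiremu: 08:30-12:30, 16:00-19:30.
Clara ∩ Jamal ∩ Wiremu ∩ Luca: 08:30-12:30, 16:00-17:00.
Clara ∩ Jamal ∩ Wiremu ∩ Luca ∩ Hiro: 08:30-10:30, 12:00-12:30, 16:00-17:00.
Clara ∩ Jamal ∩ Wiremu ∩ Luca ∩ Hiro ∩ Uma: 08:30-10:30, 16:00-17:00.
Clara ∩ Jamal ∩ Wiremu ∩ Luca ∩ Hiro ∩ Uma ∩ Esperanza: 08:30-10:30, 16:00-17:00.
The first common window of at least 90 minutes is 08:30-10:30, so the earliest start is 08:30.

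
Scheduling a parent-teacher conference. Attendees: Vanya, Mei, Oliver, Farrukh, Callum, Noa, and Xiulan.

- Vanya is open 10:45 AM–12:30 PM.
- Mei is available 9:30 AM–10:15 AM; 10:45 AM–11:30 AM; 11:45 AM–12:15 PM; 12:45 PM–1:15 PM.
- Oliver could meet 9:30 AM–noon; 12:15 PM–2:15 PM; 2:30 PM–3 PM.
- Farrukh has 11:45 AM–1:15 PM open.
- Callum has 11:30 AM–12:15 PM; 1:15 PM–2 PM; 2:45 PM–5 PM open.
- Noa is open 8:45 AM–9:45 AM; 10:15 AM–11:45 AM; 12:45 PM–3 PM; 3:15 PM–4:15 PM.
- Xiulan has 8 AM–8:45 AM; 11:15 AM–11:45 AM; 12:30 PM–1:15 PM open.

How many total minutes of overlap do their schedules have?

Vanya ∩ Mei: 10:45-11:30, 11:45-12:15.
Vanya ∩ Mei ∩ Oliver: 10:45-11:30, 11:45-12:00.
Vanya ∩ Mei ∩ Oliver ∩ Farrukh: 11:45-12:00.
Vanya ∩ Mei ∩ Oliver ∩ Farrukh ∩ Callum: 11:45-12:00.
Vanya ∩ Mei ∩ Oliver ∩ Farrukh ∩ Callum ∩ Noa: ∅.
Vanya ∩ Mei ∩ Oliver ∩ Farrukh ∩ Callum ∩ Noa ∩ Xiulan: ∅.
There is no time when everyone is free.
There is no common window, so the total is 0 minutes.

0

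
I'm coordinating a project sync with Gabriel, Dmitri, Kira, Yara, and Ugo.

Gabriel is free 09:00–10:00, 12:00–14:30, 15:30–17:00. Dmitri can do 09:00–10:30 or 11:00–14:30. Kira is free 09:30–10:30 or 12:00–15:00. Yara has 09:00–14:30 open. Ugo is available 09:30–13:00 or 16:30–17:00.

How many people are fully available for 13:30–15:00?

1

Kira can make the full 13:30-15:00 slot — that's 1.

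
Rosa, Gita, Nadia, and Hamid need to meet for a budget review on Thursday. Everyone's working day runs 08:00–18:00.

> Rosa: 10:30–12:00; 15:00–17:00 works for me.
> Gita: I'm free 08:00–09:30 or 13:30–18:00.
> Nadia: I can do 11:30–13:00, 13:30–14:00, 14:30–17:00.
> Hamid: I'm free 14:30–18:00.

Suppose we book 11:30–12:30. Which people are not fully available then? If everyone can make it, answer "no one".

Gita, Hamid, Rosa

Rosa: not fully free for 11:30-12:30. Gita: not fully free for 11:30-12:30. Nadia: free for 11:30-12:30. Hamid: not fully free for 11:30-12:30.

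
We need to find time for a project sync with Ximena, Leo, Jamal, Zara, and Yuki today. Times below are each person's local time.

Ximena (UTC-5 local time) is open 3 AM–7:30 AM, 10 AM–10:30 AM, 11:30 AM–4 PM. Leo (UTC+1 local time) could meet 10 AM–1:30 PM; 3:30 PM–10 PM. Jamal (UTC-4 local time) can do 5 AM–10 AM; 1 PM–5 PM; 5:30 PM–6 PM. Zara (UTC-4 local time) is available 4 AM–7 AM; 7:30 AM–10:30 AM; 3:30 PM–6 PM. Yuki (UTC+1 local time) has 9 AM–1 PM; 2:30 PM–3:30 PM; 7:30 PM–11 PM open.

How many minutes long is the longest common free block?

Ximena in UTC: 08:00-12:30, 15:00-15:30, 16:30-21:00 (add 5h to convert from UTC-5).
Leo in UTC: 09:00-12:30, 14:30-21:00 (subtract 1h to convert from UTC+1).
Jamal in UTC: 09:00-14:00, 17:00-21:00, 21:30-22:00 (add 4h to convert from UTC-4).
Zara in UTC: 08:00-11:00, 11:30-14:30, 19:30-22:00 (add 4h to convert from UTC-4).
Yuki in UTC: 08:00-12:00, 13:30-14:30, 18:30-22:00 (subtract 1h to convert from UTC+1).
Ximena ∩ Leo: 09:00-12:30, 15:00-15:30, 16:30-21:00.
Ximena ∩ Leo ∩ Jamal: 09:00-12:30, 17:00-21:00.
Ximena ∩ Leo ∩ Jamal ∩ Zara: 09:00-11:00, 11:30-12:30, 19:30-21:00.
Ximena ∩ Leo ∩ Jamal ∩ Zara ∩ Yuki: 09:00-11:00, 11:30-12:00, 19:30-21:00.
Those are the intersection windows.
The longest is 09:00-11:00 at 120 minutes.

120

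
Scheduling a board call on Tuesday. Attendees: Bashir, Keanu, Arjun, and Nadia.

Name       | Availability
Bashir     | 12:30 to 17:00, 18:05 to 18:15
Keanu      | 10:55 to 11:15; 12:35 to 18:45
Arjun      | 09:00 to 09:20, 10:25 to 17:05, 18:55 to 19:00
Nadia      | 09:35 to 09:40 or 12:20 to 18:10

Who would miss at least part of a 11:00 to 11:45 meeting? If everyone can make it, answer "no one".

Bashir: not fully free for 11:00-11:45. Keanu: not fully free for 11:00-11:45. Arjun: free for 11:00-11:45. Nadia: not fully free for 11:00-11:45.

Bashir, Keanu, Nadia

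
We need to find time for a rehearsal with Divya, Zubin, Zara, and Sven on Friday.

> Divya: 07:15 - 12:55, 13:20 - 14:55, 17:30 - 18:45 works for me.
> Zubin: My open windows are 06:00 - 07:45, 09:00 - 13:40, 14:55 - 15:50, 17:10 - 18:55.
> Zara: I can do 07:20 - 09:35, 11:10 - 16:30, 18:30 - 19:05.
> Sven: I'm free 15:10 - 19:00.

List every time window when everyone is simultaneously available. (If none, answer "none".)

18:30-18:45

Divya ∩ Zubin: 07:15-07:45, 09:00-12:55, 13:20-13:40, 17:30-18:45.
Divya ∩ Zubin ∩ Zara: 07:20-07:45, 09:00-09:35, 11:10-12:55, 13:20-13:40, 18:30-18:45.
Divya ∩ Zubin ∩ Zara ∩ Sven: 18:30-18:45.
So the common availability across everyone is 18:30-18:45.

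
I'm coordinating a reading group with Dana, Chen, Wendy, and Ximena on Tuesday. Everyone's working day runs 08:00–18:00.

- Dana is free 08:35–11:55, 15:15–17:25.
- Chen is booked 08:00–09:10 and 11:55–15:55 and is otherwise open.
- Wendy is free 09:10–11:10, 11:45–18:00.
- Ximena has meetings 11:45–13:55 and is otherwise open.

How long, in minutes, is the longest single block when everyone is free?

Dana free: 08:35-11:55, 15:15-17:25.
Chen free: 09:10-11:55, 15:55-18:00 (invert busy blocks within the working day).
Wendy free: 09:10-11:10, 11:45-18:00.
Ximena free: 08:00-11:45, 13:55-18:00 (invert busy blocks within the working day).
Dana ∩ Chen: 09:10-11:55, 15:55-17:25.
Dana ∩ Chen ∩ Wendy: 09:10-11:10, 11:45-11:55, 15:55-17:25.
Dana ∩ Chen ∩ Wendy ∩ Ximena: 09:10-11:10, 15:55-17:25.
The longest is 09:10-11:10 at 120 minutes.

120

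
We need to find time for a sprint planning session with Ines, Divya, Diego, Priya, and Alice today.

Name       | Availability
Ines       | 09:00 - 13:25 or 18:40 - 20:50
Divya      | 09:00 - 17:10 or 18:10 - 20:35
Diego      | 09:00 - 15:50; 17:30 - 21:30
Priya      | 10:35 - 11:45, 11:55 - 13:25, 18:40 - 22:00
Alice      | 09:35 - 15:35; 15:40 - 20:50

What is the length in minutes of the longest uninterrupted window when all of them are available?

Ines ∩ Divya: 09:00-13:25, 18:40-20:35.
Ines ∩ Divya ∩ Diego: 09:00-13:25, 18:40-20:35.
Ines ∩ Divya ∩ Diego ∩ Priya: 10:35-11:45, 11:55-13:25, 18:40-20:35.
Ines ∩ Divya ∩ Diego ∩ Priya ∩ Alice: 10:35-11:45, 11:55-13:25, 18:40-20:35.
The longest is 18:40-20:35 at 115 minutes.

115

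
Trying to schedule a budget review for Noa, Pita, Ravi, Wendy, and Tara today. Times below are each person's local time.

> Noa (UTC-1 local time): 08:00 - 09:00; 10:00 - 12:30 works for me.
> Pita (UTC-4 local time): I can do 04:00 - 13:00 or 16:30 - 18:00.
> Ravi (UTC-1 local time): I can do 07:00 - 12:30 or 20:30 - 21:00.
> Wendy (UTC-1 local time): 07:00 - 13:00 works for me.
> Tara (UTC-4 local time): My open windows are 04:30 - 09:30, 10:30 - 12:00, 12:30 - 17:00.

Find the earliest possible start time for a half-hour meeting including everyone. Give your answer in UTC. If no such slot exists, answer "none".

Noa in UTC: 09:00-10:00, 11:00-13:30 (add 1h to convert from UTC-1).
Pita in UTC: 08:00-17:00, 20:30-22:00 (add 4h to convert from UTC-4).
Ravi in UTC: 08:00-13:30, 21:30-22:00 (add 1h to convert from UTC-1).
Wendy in UTC: 08:00-14:00 (add 1h to convert from UTC-1).
Tara in UTC: 08:30-13:30, 14:30-16:00, 16:30-21:00 (add 4h to convert from UTC-4).
Noa ∩ Pita: 09:00-10:00, 11:00-13:30.
Noa ∩ Pita ∩ Ravi: 09:00-10:00, 11:00-13:30.
Noa ∩ Pita ∩ Ravi ∩ Wendy: 09:00-10:00, 11:00-13:30.
Noa ∩ Pita ∩ Ravi ∩ Wendy ∩ Tara: 09:00-10:00, 11:00-13:30.
The first common window of at least 30 minutes is 09:00-10:00, so the earliest start is 09:00.

09:00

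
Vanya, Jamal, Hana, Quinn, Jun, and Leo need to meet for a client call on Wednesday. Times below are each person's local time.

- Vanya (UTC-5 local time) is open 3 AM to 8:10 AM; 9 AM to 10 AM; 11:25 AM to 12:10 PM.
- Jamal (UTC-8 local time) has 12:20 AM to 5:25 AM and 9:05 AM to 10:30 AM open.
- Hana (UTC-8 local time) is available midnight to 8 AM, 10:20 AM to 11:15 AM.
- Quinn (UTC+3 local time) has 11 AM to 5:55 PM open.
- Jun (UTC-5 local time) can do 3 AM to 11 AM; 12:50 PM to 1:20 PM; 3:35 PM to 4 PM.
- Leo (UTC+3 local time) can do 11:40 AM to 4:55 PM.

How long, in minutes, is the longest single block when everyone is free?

Vanya in UTC: 08:00-13:10, 14:00-15:00, 16:25-17:10 (add 5h to convert from UTC-5).
Jamal in UTC: 08:20-13:25, 17:05-18:30 (add 8h to convert from UTC-8).
Hana in UTC: 08:00-16:00, 18:20-19:15 (add 8h to convert from UTC-8).
Quinn in UTC: 08:00-14:55 (subtract 3h to convert from UTC+3).
Jun in UTC: 08:00-16:00, 17:50-18:20, 20:35-21:00 (add 5h to convert from UTC-5).
Leo in UTC: 08:40-13:55 (subtract 3h to convert from UTC+3).
Vanya ∩ Jamal: 08:20-13:10, 17:05-17:10.
Vanya ∩ Jamal ∩ Hana: 08:20-13:10.
Vanya ∩ Jamal ∩ Hana ∩ Quinn: 08:20-13:10.
Vanya ∩ Jamal ∩ Hana ∩ Quinn ∩ Jun: 08:20-13:10.
Vanya ∩ Jamal ∩ Hana ∩ Quinn ∩ Jun ∩ Leo: 08:40-13:10.
The longest is 08:40-13:10 at 270 minutes.

270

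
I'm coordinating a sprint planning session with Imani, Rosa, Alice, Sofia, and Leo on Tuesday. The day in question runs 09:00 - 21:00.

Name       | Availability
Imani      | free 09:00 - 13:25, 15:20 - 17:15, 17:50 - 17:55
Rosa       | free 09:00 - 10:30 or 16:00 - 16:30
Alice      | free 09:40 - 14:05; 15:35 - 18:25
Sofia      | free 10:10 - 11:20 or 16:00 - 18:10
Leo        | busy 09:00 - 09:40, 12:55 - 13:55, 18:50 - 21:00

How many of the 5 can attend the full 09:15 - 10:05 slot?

2

Imani free: 09:00-13:25, 15:20-17:15, 17:50-17:55.
Rosa free: 09:00-10:30, 16:00-16:30.
Alice free: 09:40-14:05, 15:35-18:25.
Sofia free: 10:10-11:20, 16:00-18:10.
Leo free: 09:40-12:55, 13:55-18:50 (invert busy blocks within the working day).
Imani and Rosa can make the full 09:15-10:05 slot — that's 2.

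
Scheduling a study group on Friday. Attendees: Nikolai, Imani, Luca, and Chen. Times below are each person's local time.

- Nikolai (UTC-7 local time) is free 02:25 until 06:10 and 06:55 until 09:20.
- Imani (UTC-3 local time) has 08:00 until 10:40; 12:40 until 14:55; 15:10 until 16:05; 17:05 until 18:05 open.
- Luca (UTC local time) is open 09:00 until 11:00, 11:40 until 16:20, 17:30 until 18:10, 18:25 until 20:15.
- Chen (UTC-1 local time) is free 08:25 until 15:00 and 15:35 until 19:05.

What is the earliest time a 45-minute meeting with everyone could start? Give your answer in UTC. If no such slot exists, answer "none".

Nikolai in UTC: 09:25-13:10, 13:55-16:20 (add 7h to convert from UTC-7).
Imani in UTC: 11:00-13:40, 15:40-17:55, 18:10-19:05, 20:05-21:05 (add 3h to convert from UTC-3).
Luca in UTC: 09:00-11:00, 11:40-16:20, 17:30-18:10, 18:25-20:15.
Chen in UTC: 09:25-16:00, 16:35-20:05 (add 1h to convert from UTC-1).
Nikolai ∩ Imani: 11:00-13:10, 15:40-16:20.
Nikolai ∩ Imani ∩ Luca: 11:40-13:10, 15:40-16:20.
Nikolai ∩ Imani ∩ Luca ∩ Chen: 11:40-13:10, 15:40-16:00.
Those are the intersection windows.
The first common window of at least 45 minutes is 11:40-13:10, so the earliest start is 11:40.

11:40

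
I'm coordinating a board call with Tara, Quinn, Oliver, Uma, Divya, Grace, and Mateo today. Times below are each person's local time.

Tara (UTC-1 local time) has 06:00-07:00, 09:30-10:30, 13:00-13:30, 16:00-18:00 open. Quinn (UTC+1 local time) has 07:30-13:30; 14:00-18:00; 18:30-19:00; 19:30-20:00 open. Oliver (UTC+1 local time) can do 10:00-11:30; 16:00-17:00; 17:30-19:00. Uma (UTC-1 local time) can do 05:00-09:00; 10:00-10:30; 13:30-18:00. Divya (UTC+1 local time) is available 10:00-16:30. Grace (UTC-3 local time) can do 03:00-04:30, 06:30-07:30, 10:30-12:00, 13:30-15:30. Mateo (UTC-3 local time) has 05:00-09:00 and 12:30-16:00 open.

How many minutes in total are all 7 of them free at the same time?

0

Tara in UTC: 07:00-08:00, 10:30-11:30, 14:00-14:30, 17:00-19:00 (add 1h to convert from UTC-1).
Quinn in UTC: 06:30-12:30, 13:00-17:00, 17:30-18:00, 18:30-19:00 (subtract 1h to convert from UTC+1).
Oliver in UTC: 09:00-10:30, 15:00-16:00, 16:30-18:00 (subtract 1h to convert from UTC+1).
Uma in UTC: 06:00-10:00, 11:00-11:30, 14:30-19:00 (add 1h to convert from UTC-1).
Divya in UTC: 09:00-15:30 (subtract 1h to convert from UTC+1).
Grace in UTC: 06:00-07:30, 09:30-10:30, 13:30-15:00, 16:30-18:30 (add 3h to convert from UTC-3).
Mateo in UTC: 08:00-12:00, 15:30-19:00 (add 3h to convert from UTC-3).
Tara ∩ Quinn: 07:00-08:00, 10:30-11:30, 14:00-14:30, 17:30-18:00, 18:30-19:00.
Tara ∩ Quinn ∩ Oliver: 17:30-18:00.
Tara ∩ Quinn ∩ Oliver ∩ Uma: 17:30-18:00.
Tara ∩ Quinn ∩ Oliver ∩ Uma ∩ Divya: ∅.
Tara ∩ Quinn ∩ Oliver ∩ Uma ∩ Divya ∩ Grace: ∅.
Tara ∩ Quinn ∩ Oliver ∩ Uma ∩ Divya ∩ Grace ∩ Mateo: ∅.
There is no time when everyone is free.
There is no common window, so the total is 0 minutes.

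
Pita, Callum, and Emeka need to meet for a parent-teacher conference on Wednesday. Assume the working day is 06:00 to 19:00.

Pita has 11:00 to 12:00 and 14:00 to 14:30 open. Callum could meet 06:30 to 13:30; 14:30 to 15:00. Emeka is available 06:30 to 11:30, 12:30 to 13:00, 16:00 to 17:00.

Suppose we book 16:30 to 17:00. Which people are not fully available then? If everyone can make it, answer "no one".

Pita: not fully free for 16:30-17:00. Callum: not fully free for 16:30-17:00. Emeka: free for 16:30-17:00.

Callum, Pita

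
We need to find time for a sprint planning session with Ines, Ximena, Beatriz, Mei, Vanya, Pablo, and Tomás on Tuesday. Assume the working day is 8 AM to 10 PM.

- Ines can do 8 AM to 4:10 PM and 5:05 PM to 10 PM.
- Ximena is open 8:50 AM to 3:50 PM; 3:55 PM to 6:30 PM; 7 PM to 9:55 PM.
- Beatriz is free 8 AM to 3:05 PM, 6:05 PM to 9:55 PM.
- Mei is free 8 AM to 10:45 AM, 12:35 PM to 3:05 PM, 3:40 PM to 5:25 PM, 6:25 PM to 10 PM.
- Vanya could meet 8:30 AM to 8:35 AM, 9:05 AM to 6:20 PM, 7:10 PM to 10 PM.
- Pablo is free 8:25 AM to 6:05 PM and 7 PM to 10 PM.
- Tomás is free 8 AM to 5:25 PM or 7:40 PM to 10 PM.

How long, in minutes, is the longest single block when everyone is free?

Ines ∩ Ximena: 08:50-15:50, 15:55-16:10, 17:05-18:30, 19:00-21:55.
Ines ∩ Ximena ∩ Beatriz: 08:50-15:05, 18:05-18:30, 19:00-21:55.
Ines ∩ Ximena ∩ Beatriz ∩ Mei: 08:50-10:45, 12:35-15:05, 18:25-18:30, 19:00-21:55.
Ines ∩ Ximena ∩ Beatriz ∩ Mei ∩ Vanya: 09:05-10:45, 12:35-15:05, 19:10-21:55.
Ines ∩ Ximena ∩ Beatriz ∩ Mei ∩ Vanya ∩ Pablo: 09:05-10:45, 12:35-15:05, 19:10-21:55.
Ines ∩ Ximena ∩ Beatriz ∩ Mei ∩ Vanya ∩ Pablo ∩ Tomás: 09:05-10:45, 12:35-15:05, 19:40-21:55.
The longest is 12:35-15:05 at 150 minutes.

150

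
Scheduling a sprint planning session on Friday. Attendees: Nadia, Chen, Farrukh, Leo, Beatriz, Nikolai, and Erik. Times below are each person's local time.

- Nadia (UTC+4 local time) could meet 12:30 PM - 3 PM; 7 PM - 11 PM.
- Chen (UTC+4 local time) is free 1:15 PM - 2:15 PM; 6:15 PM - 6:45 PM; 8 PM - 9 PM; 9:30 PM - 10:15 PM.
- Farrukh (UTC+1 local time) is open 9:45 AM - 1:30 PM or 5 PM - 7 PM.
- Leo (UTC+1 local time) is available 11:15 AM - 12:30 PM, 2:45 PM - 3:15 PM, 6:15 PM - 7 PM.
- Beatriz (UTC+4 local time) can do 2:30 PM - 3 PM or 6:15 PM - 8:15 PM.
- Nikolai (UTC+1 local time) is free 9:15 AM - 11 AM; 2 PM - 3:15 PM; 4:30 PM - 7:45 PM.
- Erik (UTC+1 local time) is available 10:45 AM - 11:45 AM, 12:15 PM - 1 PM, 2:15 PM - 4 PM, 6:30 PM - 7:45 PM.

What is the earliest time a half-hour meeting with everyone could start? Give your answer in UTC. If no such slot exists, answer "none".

Nadia in UTC: 08:30-11:00, 15:00-19:00 (subtract 4h to convert from UTC+4).
Chen in UTC: 09:15-10:15, 14:15-14:45, 16:00-17:00, 17:30-18:15 (subtract 4h to convert from UTC+4).
Farrukh in UTC: 08:45-12:30, 16:00-18:00 (subtract 1h to convert from UTC+1).
Leo in UTC: 10:15-11:30, 13:45-14:15, 17:15-18:00 (subtract 1h to convert from UTC+1).
Beatriz in UTC: 10:30-11:00, 14:15-16:15 (subtract 4h to convert from UTC+4).
Nikolai in UTC: 08:15-10:00, 13:00-14:15, 15:30-18:45 (subtract 1h to convert from UTC+1).
Erik in UTC: 09:45-10:45, 11:15-12:00, 13:15-15:00, 17:30-18:45 (subtract 1h to convert from UTC+1).
Nadia ∩ Chen: 09:15-10:15, 16:00-17:00, 17:30-18:15.
Nadia ∩ Chen ∩ Farrukh: 09:15-10:15, 16:00-17:00, 17:30-18:00.
Nadia ∩ Chen ∩ Farrukh ∩ Leo: 17:30-18:00.
Nadia ∩ Chen ∩ Farrukh ∩ Leo ∩ Beatriz: ∅.
Nadia ∩ Chen ∩ Farrukh ∩ Leo ∩ Beatriz ∩ Nikolai: ∅.
Nadia ∩ Chen ∩ Farrukh ∩ Leo ∩ Beatriz ∩ Nikolai ∩ Erik: ∅.
There is no time when everyone is free.
No common window is at least 30 minutes long.

none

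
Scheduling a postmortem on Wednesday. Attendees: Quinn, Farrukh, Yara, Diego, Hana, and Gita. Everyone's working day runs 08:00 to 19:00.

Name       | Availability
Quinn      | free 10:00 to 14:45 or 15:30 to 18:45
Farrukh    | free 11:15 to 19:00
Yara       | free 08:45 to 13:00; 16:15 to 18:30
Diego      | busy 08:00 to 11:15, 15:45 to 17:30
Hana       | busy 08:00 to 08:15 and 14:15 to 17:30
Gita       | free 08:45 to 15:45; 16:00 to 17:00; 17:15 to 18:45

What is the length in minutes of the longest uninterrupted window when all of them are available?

Quinn free: 10:00-14:45, 15:30-18:45.
Farrukh free: 11:15-19:00.
Yara free: 08:45-13:00, 16:15-18:30.
Diego free: 11:15-15:45, 17:30-19:00 (invert busy blocks within the working day).
Hana free: 08:15-14:15, 17:30-19:00 (invert busy blocks within the working day).
Gita free: 08:45-15:45, 16:00-17:00, 17:15-18:45.
Quinn ∩ Farrukh: 11:15-14:45, 15:30-18:45.
Quinn ∩ Farrukh ∩ Yara: 11:15-13:00, 16:15-18:30.
Quinn ∩ Farrukh ∩ Yara ∩ Diego: 11:15-13:00, 17:30-18:30.
Quinn ∩ Farrukh ∩ Yara ∩ Diego ∩ Hana: 11:15-13:00, 17:30-18:30.
Quinn ∩ Farrukh ∩ Yara ∩ Diego ∩ Hana ∩ Gita: 11:15-13:00, 17:30-18:30.
The longest is 11:15-13:00 at 105 minutes.

105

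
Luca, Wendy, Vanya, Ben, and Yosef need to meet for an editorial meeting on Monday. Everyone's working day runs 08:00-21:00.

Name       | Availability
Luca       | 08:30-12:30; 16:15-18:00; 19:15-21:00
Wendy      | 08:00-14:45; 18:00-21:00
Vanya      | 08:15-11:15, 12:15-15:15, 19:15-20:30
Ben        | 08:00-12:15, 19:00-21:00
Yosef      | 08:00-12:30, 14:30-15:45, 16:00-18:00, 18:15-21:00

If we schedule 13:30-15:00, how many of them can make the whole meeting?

Vanya can make the full 13:30-15:00 slot — that's 1.

1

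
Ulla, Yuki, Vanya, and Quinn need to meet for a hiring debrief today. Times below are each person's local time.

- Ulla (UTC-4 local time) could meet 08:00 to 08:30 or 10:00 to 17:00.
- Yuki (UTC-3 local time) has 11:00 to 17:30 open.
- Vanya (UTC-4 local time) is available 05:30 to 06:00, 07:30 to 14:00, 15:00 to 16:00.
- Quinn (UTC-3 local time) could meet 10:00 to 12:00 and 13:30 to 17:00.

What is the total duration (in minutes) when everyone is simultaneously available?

Ulla in UTC: 12:00-12:30, 14:00-21:00 (add 4h to convert from UTC-4).
Yuki in UTC: 14:00-20:30 (add 3h to convert from UTC-3).
Vanya in UTC: 09:30-10:00, 11:30-18:00, 19:00-20:00 (add 4h to convert from UTC-4).
Quinn in UTC: 13:00-15:00, 16:30-20:00 (add 3h to convert from UTC-3).
Ulla ∩ Yuki: 14:00-20:30.
Ulla ∩ Yuki ∩ Vanya: 14:00-18:00, 19:00-20:00.
Ulla ∩ Yuki ∩ Vanya ∩ Quinn: 14:00-15:00, 16:30-18:00, 19:00-20:00.
Those are the intersection windows.
Summing the common windows: 60 + 90 + 60 = 210 minutes.

210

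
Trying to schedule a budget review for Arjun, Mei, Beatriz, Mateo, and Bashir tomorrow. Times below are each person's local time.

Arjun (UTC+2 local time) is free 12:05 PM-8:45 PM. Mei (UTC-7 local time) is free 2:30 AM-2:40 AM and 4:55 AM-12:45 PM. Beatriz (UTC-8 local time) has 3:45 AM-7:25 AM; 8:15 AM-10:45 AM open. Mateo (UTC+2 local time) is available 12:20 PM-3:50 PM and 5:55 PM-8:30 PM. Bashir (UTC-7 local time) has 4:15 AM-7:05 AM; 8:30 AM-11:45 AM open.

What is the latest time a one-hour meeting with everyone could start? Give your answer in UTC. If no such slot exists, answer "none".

Arjun in UTC: 10:05-18:45 (subtract 2h to convert from UTC+2).
Mei in UTC: 09:30-09:40, 11:55-19:45 (add 7h to convert from UTC-7).
Beatriz in UTC: 11:45-15:25, 16:15-18:45 (add 8h to convert from UTC-8).
Mateo in UTC: 10:20-13:50, 15:55-18:30 (subtract 2h to convert from UTC+2).
Bashir in UTC: 11:15-14:05, 15:30-18:45 (add 7h to convert from UTC-7).
Arjun ∩ Mei: 11:55-18:45.
Arjun ∩ Mei ∩ Beatriz: 11:55-15:25, 16:15-18:45.
Arjun ∩ Mei ∩ Beatriz ∩ Mateo: 11:55-13:50, 16:15-18:30.
Arjun ∩ Mei ∩ Beatriz ∩ Mateo ∩ Bashir: 11:55-13:50, 16:15-18:30.
Those are the intersection windows.
The last common window of at least 60 minutes is 16:15-18:30; a 60-minute meeting can start as late as 17:30 and still end by 18:30.

17:30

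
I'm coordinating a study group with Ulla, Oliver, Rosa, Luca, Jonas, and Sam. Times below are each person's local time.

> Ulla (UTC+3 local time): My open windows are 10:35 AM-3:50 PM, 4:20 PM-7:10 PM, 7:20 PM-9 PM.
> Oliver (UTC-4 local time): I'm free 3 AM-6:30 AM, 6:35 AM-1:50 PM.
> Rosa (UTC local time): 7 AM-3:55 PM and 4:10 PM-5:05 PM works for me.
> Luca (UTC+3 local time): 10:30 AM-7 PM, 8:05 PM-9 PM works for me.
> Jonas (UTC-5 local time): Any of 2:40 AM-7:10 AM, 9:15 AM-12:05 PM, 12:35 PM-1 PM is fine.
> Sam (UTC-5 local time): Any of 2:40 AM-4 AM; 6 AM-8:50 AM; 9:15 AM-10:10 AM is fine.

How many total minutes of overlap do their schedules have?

Ulla in UTC: 07:35-12:50, 13:20-16:10, 16:20-18:00 (subtract 3h to convert from UTC+3).
Oliver in UTC: 07:00-10:30, 10:35-17:50 (add 4h to convert from UTC-4).
Rosa in UTC: 07:00-15:55, 16:10-17:05.
Luca in UTC: 07:30-16:00, 17:05-18:00 (subtract 3h to convert from UTC+3).
Jonas in UTC: 07:40-12:10, 14:15-17:05, 17:35-18:00 (add 5h to convert from UTC-5).
Sam in UTC: 07:40-09:00, 11:00-13:50, 14:15-15:10 (add 5h to convert from UTC-5).
Ulla ∩ Oliver: 07:35-10:30, 10:35-12:50, 13:20-16:10, 16:20-17:50.
Ulla ∩ Oliver ∩ Rosa: 07:35-10:30, 10:35-12:50, 13:20-15:55, 16:20-17:05.
Ulla ∩ Oliver ∩ Rosa ∩ Luca: 07:35-10:30, 10:35-12:50, 13:20-15:55.
Ulla ∩ Oliver ∩ Rosa ∩ Luca ∩ Jonas: 07:40-10:30, 10:35-12:10, 14:15-15:55.
Ulla ∩ Oliver ∩ Rosa ∩ Luca ∩ Jonas ∩ Sam: 07:40-09:00, 11:00-12:10, 14:15-15:10.
Summing the common windows: 80 + 70 + 55 = 205 minutes.

205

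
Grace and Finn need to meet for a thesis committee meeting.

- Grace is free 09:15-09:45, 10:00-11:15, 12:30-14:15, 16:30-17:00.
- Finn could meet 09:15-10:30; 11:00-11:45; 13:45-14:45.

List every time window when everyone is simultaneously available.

09:15-09:45, 10:00-10:30, 11:00-11:15, 13:45-14:15

Grace ∩ Finn: 09:15-09:45, 10:00-10:30, 11:00-11:15, 13:45-14:15.
Those are the intersection windows.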